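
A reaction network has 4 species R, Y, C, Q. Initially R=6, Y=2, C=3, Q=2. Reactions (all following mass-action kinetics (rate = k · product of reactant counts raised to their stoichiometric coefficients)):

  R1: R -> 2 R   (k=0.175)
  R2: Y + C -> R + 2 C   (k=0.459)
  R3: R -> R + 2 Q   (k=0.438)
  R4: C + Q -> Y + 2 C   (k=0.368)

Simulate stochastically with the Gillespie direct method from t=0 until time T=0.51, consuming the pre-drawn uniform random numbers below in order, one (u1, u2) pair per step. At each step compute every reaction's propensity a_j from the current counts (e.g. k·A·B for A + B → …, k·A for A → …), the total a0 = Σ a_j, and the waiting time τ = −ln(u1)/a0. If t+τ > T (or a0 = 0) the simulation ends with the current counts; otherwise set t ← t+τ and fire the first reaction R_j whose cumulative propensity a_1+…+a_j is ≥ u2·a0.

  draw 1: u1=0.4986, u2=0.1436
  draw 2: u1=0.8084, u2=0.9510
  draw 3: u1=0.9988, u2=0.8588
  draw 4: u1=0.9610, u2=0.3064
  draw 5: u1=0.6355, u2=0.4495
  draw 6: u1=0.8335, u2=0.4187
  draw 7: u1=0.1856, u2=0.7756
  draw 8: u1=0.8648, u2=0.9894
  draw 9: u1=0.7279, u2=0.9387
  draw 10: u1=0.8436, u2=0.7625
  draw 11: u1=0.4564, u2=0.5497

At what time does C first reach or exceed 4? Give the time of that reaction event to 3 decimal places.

t=0.000: R=6 Y=2 C=3 Q=2
Draw 1: a1=1.050, a2=2.754, a3=2.628, a4=2.208, a0=8.640; τ=−ln(0.4986)/8.640=0.081 → t=0.081; u2·a0=0.1436·8.640=1.241; a1=1.050 < 1.241 ≤ a1+a2=3.804 → R2 fires; R=7 Y=1 C=4 Q=2
Draw 2: a1=1.225, a2=1.836, a3=3.066, a4=2.944, a0=9.071; τ=−ln(0.8084)/9.071=0.023 → t=0.104; u2·a0=0.9510·9.071=8.627; a1+…+a3=6.127 < 8.627 ≤ a1+…+a4=9.071 → R4 fires; R=7 Y=2 C=5 Q=1
Draw 3: a1=1.225, a2=4.590, a3=3.066, a4=1.840, a0=10.721; τ=−ln(0.9988)/10.721=0.000 → t=0.104; u2·a0=0.8588·10.721=9.207; a1+…+a3=8.881 < 9.207 ≤ a1+…+a4=10.721 → R4 fires; R=7 Y=3 C=6 Q=0
Draw 4: a1=1.225, a2=8.262, a3=3.066, a4=0.000, a0=12.553; τ=−ln(0.9610)/12.553=0.003 → t=0.107; u2·a0=0.3064·12.553=3.846; a1=1.225 < 3.846 ≤ a1+a2=9.487 → R2 fires; R=8 Y=2 C=7 Q=0
Draw 5: a1=1.400, a2=6.426, a3=3.504, a4=0.000, a0=11.330; τ=−ln(0.6355)/11.330=0.040 → t=0.147; u2·a0=0.4495·11.330=5.093; a1=1.400 < 5.093 ≤ a1+a2=7.826 → R2 fires; R=9 Y=1 C=8 Q=0
Draw 6: a1=1.575, a2=3.672, a3=3.942, a4=0.000, a0=9.189; τ=−ln(0.8335)/9.189=0.020 → t=0.167; u2·a0=0.4187·9.189=3.847; a1=1.575 < 3.847 ≤ a1+a2=5.247 → R2 fires; R=10 Y=0 C=9 Q=0
Draw 7: a1=1.750, a2=0.000, a3=4.380, a4=0.000, a0=6.130; τ=−ln(0.1856)/6.130=0.275 → t=0.442; u2·a0=0.7756·6.130=4.754; a1+a2=1.750 < 4.754 ≤ a1+…+a3=6.130 → R3 fires; R=10 Y=0 C=9 Q=2
Draw 8: a1=1.750, a2=0.000, a3=4.380, a4=6.624, a0=12.754; τ=−ln(0.8648)/12.754=0.011 → t=0.453; u2·a0=0.9894·12.754=12.619; a1+…+a3=6.130 < 12.619 ≤ a1+…+a4=12.754 → R4 fires; R=10 Y=1 C=10 Q=1
Draw 9: a1=1.750, a2=4.590, a3=4.380, a4=3.680, a0=14.400; τ=−ln(0.7279)/14.400=0.022 → t=0.475; u2·a0=0.9387·14.400=13.517; a1+…+a3=10.720 < 13.517 ≤ a1+…+a4=14.400 → R4 fires; R=10 Y=2 C=11 Q=0
Draw 10: a1=1.750, a2=10.098, a3=4.380, a4=0.000, a0=16.228; τ=−ln(0.8436)/16.228=0.010 → t=0.486; u2·a0=0.7625·16.228=12.374; a1+a2=11.848 < 12.374 ≤ a1+…+a3=16.228 → R3 fires; R=10 Y=2 C=11 Q=2
Draw 11: a1=1.750, a2=10.098, a3=4.380, a4=8.096, a0=24.324; τ=−ln(0.4564)/24.324=0.032 → t=0.518 > T=0.51: stop.
C first becomes ≥ 4 when it reaches 4 at the event at t=0.081.

Threshold first reached at t = 0.081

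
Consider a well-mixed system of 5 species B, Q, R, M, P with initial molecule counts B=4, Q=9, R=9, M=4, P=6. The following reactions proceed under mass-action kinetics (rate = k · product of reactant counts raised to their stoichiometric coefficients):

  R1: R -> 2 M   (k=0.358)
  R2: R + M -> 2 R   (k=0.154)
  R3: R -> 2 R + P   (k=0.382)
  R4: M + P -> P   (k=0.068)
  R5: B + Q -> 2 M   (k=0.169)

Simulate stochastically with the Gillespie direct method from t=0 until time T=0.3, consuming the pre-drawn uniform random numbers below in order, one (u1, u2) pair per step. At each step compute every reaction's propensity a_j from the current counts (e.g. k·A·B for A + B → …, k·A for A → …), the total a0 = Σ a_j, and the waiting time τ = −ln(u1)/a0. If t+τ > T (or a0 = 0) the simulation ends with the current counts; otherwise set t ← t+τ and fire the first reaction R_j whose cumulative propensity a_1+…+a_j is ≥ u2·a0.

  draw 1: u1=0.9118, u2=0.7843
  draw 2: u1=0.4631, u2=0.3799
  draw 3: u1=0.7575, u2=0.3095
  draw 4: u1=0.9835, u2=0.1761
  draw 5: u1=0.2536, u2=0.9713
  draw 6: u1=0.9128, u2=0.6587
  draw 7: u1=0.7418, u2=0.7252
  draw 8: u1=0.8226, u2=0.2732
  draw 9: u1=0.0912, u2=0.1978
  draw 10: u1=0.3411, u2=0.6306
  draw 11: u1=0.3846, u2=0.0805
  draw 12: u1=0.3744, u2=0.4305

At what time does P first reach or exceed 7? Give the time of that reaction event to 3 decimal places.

Threshold first reached at t = 0.117

t=0.000: B=4 Q=9 R=9 M=4 P=6
Draw 1: a1=3.222, a2=5.544, a3=3.438, a4=1.632, a5=6.084, a0=19.920; τ=−ln(0.9118)/19.920=0.005 → t=0.005; u2·a0=0.7843·19.920=15.623; a1+…+a4=13.836 < 15.623 ≤ a1+…+a5=19.920 → R5 fires; B=3 Q=8 R=9 M=6 P=6
Draw 2: a1=3.222, a2=8.316, a3=3.438, a4=2.448, a5=4.056, a0=21.480; τ=−ln(0.4631)/21.480=0.036 → t=0.040; u2·a0=0.3799·21.480=8.160; a1=3.222 < 8.160 ≤ a1+a2=11.538 → R2 fires; B=3 Q=8 R=10 M=5 P=6
Draw 3: a1=3.580, a2=7.700, a3=3.820, a4=2.040, a5=4.056, a0=21.196; τ=−ln(0.7575)/21.196=0.013 → t=0.054; u2·a0=0.3095·21.196=6.560; a1=3.580 < 6.560 ≤ a1+a2=11.280 → R2 fires; B=3 Q=8 R=11 M=4 P=6
Draw 4: a1=3.938, a2=6.776, a3=4.202, a4=1.632, a5=4.056, a0=20.604; τ=−ln(0.9835)/20.604=0.001 → t=0.054; u2·a0=0.1761·20.604=3.628 ≤ a1=3.938 → R1 fires; B=3 Q=8 R=10 M=6 P=6
Draw 5: a1=3.580, a2=9.240, a3=3.820, a4=2.448, a5=4.056, a0=23.144; τ=−ln(0.2536)/23.144=0.059 → t=0.114; u2·a0=0.9713·23.144=22.480; a1+…+a4=19.088 < 22.480 ≤ a1+…+a5=23.144 → R5 fires; B=2 Q=7 R=10 M=8 P=6
Draw 6: a1=3.580, a2=12.320, a3=3.820, a4=3.264, a5=2.366, a0=25.350; τ=−ln(0.9128)/25.350=0.004 → t=0.117; u2·a0=0.6587·25.350=16.698; a1+a2=15.900 < 16.698 ≤ a1+…+a3=19.720 → R3 fires; B=2 Q=7 R=11 M=8 P=7
Draw 7: a1=3.938, a2=13.552, a3=4.202, a4=3.808, a5=2.366, a0=27.866; τ=−ln(0.7418)/27.866=0.011 → t=0.128; u2·a0=0.7252·27.866=20.208; a1+a2=17.490 < 20.208 ≤ a1+…+a3=21.692 → R3 fires; B=2 Q=7 R=12 M=8 P=8
Draw 8: a1=4.296, a2=14.784, a3=4.584, a4=4.352, a5=2.366, a0=30.382; τ=−ln(0.8226)/30.382=0.006 → t=0.134; u2·a0=0.2732·30.382=8.300; a1=4.296 < 8.300 ≤ a1+a2=19.080 → R2 fires; B=2 Q=7 R=13 M=7 P=8
Draw 9: a1=4.654, a2=14.014, a3=4.966, a4=3.808, a5=2.366, a0=29.808; τ=−ln(0.0912)/29.808=0.080 → t=0.215; u2·a0=0.1978·29.808=5.896; a1=4.654 < 5.896 ≤ a1+a2=18.668 → R2 fires; B=2 Q=7 R=14 M=6 P=8
Draw 10: a1=5.012, a2=12.936, a3=5.348, a4=3.264, a5=2.366, a0=28.926; τ=−ln(0.3411)/28.926=0.037 → t=0.252; u2·a0=0.6306·28.926=18.241; a1+a2=17.948 < 18.241 ≤ a1+…+a3=23.296 → R3 fires; B=2 Q=7 R=15 M=6 P=9
Draw 11: a1=5.370, a2=13.860, a3=5.730, a4=3.672, a5=2.366, a0=30.998; τ=−ln(0.3846)/30.998=0.031 → t=0.283; u2·a0=0.0805·30.998=2.495 ≤ a1=5.370 → R1 fires; B=2 Q=7 R=14 M=8 P=9
Draw 12: a1=5.012, a2=17.248, a3=5.348, a4=4.896, a5=2.366, a0=34.870; τ=−ln(0.3744)/34.870=0.028 → t=0.311 > T=0.3: stop.
P first becomes ≥ 7 when it reaches 7 at the event at t=0.117.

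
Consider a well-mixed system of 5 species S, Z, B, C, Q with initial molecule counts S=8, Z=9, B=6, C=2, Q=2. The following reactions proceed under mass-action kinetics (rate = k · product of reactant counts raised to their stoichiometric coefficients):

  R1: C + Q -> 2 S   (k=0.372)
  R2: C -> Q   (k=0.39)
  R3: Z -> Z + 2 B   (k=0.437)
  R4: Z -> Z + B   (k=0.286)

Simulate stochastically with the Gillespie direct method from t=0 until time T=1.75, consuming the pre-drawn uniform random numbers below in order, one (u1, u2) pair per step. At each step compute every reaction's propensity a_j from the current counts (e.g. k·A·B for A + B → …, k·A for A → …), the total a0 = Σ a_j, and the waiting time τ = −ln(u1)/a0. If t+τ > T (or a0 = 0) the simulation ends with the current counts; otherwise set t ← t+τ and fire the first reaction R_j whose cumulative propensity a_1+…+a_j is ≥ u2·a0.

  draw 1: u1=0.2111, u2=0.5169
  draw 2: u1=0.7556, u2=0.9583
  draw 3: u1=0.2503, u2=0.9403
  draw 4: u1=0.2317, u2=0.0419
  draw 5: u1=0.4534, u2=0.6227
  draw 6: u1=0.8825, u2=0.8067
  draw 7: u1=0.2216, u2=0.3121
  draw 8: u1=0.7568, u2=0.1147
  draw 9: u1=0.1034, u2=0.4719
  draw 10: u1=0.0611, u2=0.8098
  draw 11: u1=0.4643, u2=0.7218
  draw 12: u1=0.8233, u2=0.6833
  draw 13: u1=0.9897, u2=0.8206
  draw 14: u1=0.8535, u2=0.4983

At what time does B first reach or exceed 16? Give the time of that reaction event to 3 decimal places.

t=0.000: S=8 Z=9 B=6 C=2 Q=2
Draw 1: a1=1.488, a2=0.780, a3=3.933, a4=2.574, a0=8.775; τ=−ln(0.2111)/8.775=0.177 → t=0.177; u2·a0=0.5169·8.775=4.536; a1+a2=2.268 < 4.536 ≤ a1+…+a3=6.201 → R3 fires; S=8 Z=9 B=8 C=2 Q=2
Draw 2: a1=1.488, a2=0.780, a3=3.933, a4=2.574, a0=8.775; τ=−ln(0.7556)/8.775=0.032 → t=0.209; u2·a0=0.9583·8.775=8.409; a1+…+a3=6.201 < 8.409 ≤ a1+…+a4=8.775 → R4 fires; S=8 Z=9 B=9 C=2 Q=2
Draw 3: a1=1.488, a2=0.780, a3=3.933, a4=2.574, a0=8.775; τ=−ln(0.2503)/8.775=0.158 → t=0.367; u2·a0=0.9403·8.775=8.251; a1+…+a3=6.201 < 8.251 ≤ a1+…+a4=8.775 → R4 fires; S=8 Z=9 B=10 C=2 Q=2
Draw 4: a1=1.488, a2=0.780, a3=3.933, a4=2.574, a0=8.775; τ=−ln(0.2317)/8.775=0.167 → t=0.534; u2·a0=0.0419·8.775=0.368 ≤ a1=1.488 → R1 fires; S=10 Z=9 B=10 C=1 Q=1
Draw 5: a1=0.372, a2=0.390, a3=3.933, a4=2.574, a0=7.269; τ=−ln(0.4534)/7.269=0.109 → t=0.642; u2·a0=0.6227·7.269=4.526; a1+a2=0.762 < 4.526 ≤ a1+…+a3=4.695 → R3 fires; S=10 Z=9 B=12 C=1 Q=1
Draw 6: a1=0.372, a2=0.390, a3=3.933, a4=2.574, a0=7.269; τ=−ln(0.8825)/7.269=0.017 → t=0.660; u2·a0=0.8067·7.269=5.864; a1+…+a3=4.695 < 5.864 ≤ a1+…+a4=7.269 → R4 fires; S=10 Z=9 B=13 C=1 Q=1
Draw 7: a1=0.372, a2=0.390, a3=3.933, a4=2.574, a0=7.269; τ=−ln(0.2216)/7.269=0.207 → t=0.867; u2·a0=0.3121·7.269=2.269; a1+a2=0.762 < 2.269 ≤ a1+…+a3=4.695 → R3 fires; S=10 Z=9 B=15 C=1 Q=1
Draw 8: a1=0.372, a2=0.390, a3=3.933, a4=2.574, a0=7.269; τ=−ln(0.7568)/7.269=0.038 → t=0.905; u2·a0=0.1147·7.269=0.834; a1+a2=0.762 < 0.834 ≤ a1+…+a3=4.695 → R3 fires; S=10 Z=9 B=17 C=1 Q=1
Draw 9: a1=0.372, a2=0.390, a3=3.933, a4=2.574, a0=7.269; τ=−ln(0.1034)/7.269=0.312 → t=1.218; u2·a0=0.4719·7.269=3.430; a1+a2=0.762 < 3.430 ≤ a1+…+a3=4.695 → R3 fires; S=10 Z=9 B=19 C=1 Q=1
Draw 10: a1=0.372, a2=0.390, a3=3.933, a4=2.574, a0=7.269; τ=−ln(0.0611)/7.269=0.385 → t=1.602; u2·a0=0.8098·7.269=5.886; a1+…+a3=4.695 < 5.886 ≤ a1+…+a4=7.269 → R4 fires; S=10 Z=9 B=20 C=1 Q=1
Draw 11: a1=0.372, a2=0.390, a3=3.933, a4=2.574, a0=7.269; τ=−ln(0.4643)/7.269=0.106 → t=1.708; u2·a0=0.7218·7.269=5.247; a1+…+a3=4.695 < 5.247 ≤ a1+…+a4=7.269 → R4 fires; S=10 Z=9 B=21 C=1 Q=1
Draw 12: a1=0.372, a2=0.390, a3=3.933, a4=2.574, a0=7.269; τ=−ln(0.8233)/7.269=0.027 → t=1.734; u2·a0=0.6833·7.269=4.967; a1+…+a3=4.695 < 4.967 ≤ a1+…+a4=7.269 → R4 fires; S=10 Z=9 B=22 C=1 Q=1
Draw 13: a1=0.372, a2=0.390, a3=3.933, a4=2.574, a0=7.269; τ=−ln(0.9897)/7.269=0.001 → t=1.736; u2·a0=0.8206·7.269=5.965; a1+…+a3=4.695 < 5.965 ≤ a1+…+a4=7.269 → R4 fires; S=10 Z=9 B=23 C=1 Q=1
Draw 14: a1=0.372, a2=0.390, a3=3.933, a4=2.574, a0=7.269; τ=−ln(0.8535)/7.269=0.022 → t=1.758 > T=1.75: stop.
B first becomes ≥ 16 when it reaches 17 at the event at t=0.905.

Threshold first reached at t = 0.905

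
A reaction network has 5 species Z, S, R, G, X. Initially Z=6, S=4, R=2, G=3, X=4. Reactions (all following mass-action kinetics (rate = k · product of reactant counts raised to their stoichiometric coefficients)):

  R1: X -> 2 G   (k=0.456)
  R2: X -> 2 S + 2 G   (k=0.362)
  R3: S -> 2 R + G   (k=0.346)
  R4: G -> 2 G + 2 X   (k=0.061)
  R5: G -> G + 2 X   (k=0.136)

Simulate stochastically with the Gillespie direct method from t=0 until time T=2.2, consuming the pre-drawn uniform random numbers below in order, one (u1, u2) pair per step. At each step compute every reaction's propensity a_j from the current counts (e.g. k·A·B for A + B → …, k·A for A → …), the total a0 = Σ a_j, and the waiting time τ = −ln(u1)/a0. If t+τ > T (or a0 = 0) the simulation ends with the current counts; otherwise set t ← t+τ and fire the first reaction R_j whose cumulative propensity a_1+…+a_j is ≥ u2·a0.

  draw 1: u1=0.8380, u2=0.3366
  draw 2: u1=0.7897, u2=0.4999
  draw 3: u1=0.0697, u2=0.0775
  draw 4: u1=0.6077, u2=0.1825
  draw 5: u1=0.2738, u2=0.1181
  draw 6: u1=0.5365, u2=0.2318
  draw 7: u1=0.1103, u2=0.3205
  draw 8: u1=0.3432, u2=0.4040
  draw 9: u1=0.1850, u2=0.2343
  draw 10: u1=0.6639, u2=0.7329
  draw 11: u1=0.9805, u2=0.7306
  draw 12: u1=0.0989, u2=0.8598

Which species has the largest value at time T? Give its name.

Dominant species at T: G

t=0.000: Z=6 S=4 R=2 G=3 X=4
Draw 1: a1=1.824, a2=1.448, a3=1.384, a4=0.183, a5=0.408, a0=5.247; τ=−ln(0.8380)/5.247=0.034 → t=0.034; u2·a0=0.3366·5.247=1.766 ≤ a1=1.824 → R1 fires; Z=6 S=4 R=2 G=5 X=3
Draw 2: a1=1.368, a2=1.086, a3=1.384, a4=0.305, a5=0.680, a0=4.823; τ=−ln(0.7897)/4.823=0.049 → t=0.083; u2·a0=0.4999·4.823=2.411; a1=1.368 < 2.411 ≤ a1+a2=2.454 → R2 fires; Z=6 S=6 R=2 G=7 X=2
Draw 3: a1=0.912, a2=0.724, a3=2.076, a4=0.427, a5=0.952, a0=5.091; τ=−ln(0.0697)/5.091=0.523 → t=0.606; u2·a0=0.0775·5.091=0.395 ≤ a1=0.912 → R1 fires; Z=6 S=6 R=2 G=9 X=1
Draw 4: a1=0.456, a2=0.362, a3=2.076, a4=0.549, a5=1.224, a0=4.667; τ=−ln(0.6077)/4.667=0.107 → t=0.713; u2·a0=0.1825·4.667=0.852; a1+a2=0.818 < 0.852 ≤ a1+…+a3=2.894 → R3 fires; Z=6 S=5 R=4 G=10 X=1
Draw 5: a1=0.456, a2=0.362, a3=1.730, a4=0.610, a5=1.360, a0=4.518; τ=−ln(0.2738)/4.518=0.287 → t=0.999; u2·a0=0.1181·4.518=0.534; a1=0.456 < 0.534 ≤ a1+a2=0.818 → R2 fires; Z=6 S=7 R=4 G=12 X=0
Draw 6: a1=0.000, a2=0.000, a3=2.422, a4=0.732, a5=1.632, a0=4.786; τ=−ln(0.5365)/4.786=0.130 → t=1.129; u2·a0=0.2318·4.786=1.109; a1+a2=0.000 < 1.109 ≤ a1+…+a3=2.422 → R3 fires; Z=6 S=6 R=6 G=13 X=0
Draw 7: a1=0.000, a2=0.000, a3=2.076, a4=0.793, a5=1.768, a0=4.637; τ=−ln(0.1103)/4.637=0.475 → t=1.605; u2·a0=0.3205·4.637=1.486; a1+a2=0.000 < 1.486 ≤ a1+…+a3=2.076 → R3 fires; Z=6 S=5 R=8 G=14 X=0
Draw 8: a1=0.000, a2=0.000, a3=1.730, a4=0.854, a5=1.904, a0=4.488; τ=−ln(0.3432)/4.488=0.238 → t=1.843; u2·a0=0.4040·4.488=1.813; a1+…+a3=1.730 < 1.813 ≤ a1+…+a4=2.584 → R4 fires; Z=6 S=5 R=8 G=15 X=2
Draw 9: a1=0.912, a2=0.724, a3=1.730, a4=0.915, a5=2.040, a0=6.321; τ=−ln(0.1850)/6.321=0.267 → t=2.110; u2·a0=0.2343·6.321=1.481; a1=0.912 < 1.481 ≤ a1+a2=1.636 → R2 fires; Z=6 S=7 R=8 G=17 X=1
Draw 10: a1=0.456, a2=0.362, a3=2.422, a4=1.037, a5=2.312, a0=6.589; τ=−ln(0.6639)/6.589=0.062 → t=2.172; u2·a0=0.7329·6.589=4.829; a1+…+a4=4.277 < 4.829 ≤ a1+…+a5=6.589 → R5 fires; Z=6 S=7 R=8 G=17 X=3
Draw 11: a1=1.368, a2=1.086, a3=2.422, a4=1.037, a5=2.312, a0=8.225; τ=−ln(0.9805)/8.225=0.002 → t=2.175; u2·a0=0.7306·8.225=6.009; a1+…+a4=5.913 < 6.009 ≤ a1+…+a5=8.225 → R5 fires; Z=6 S=7 R=8 G=17 X=5
Draw 12: a1=2.280, a2=1.810, a3=2.422, a4=1.037, a5=2.312, a0=9.861; τ=−ln(0.0989)/9.861=0.235 → t=2.409 > T=2.2: stop.
At T=2.2: Z=6 S=7 R=8 G=17 X=5; the largest is G.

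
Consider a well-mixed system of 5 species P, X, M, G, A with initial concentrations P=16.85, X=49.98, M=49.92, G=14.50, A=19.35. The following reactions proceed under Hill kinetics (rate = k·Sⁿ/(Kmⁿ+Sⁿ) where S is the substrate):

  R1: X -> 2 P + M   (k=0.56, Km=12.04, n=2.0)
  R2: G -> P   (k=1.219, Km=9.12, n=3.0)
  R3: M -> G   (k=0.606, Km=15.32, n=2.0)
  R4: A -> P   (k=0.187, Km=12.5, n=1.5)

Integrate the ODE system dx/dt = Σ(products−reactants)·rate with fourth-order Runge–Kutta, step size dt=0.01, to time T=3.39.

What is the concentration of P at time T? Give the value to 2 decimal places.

P at T = 24.05

RK4 with dt=0.01: 339 steps to T=3.39. Trajectory (selected grid times):
t=0.00: P=16.85 X=49.98 M=49.92 G=14.50 A=19.35
t=0.38: P=17.67 X=49.78 M=49.91 G=14.34 A=19.30
t=0.75: P=18.46 X=49.58 M=49.90 G=14.19 A=19.26
t=1.13: P=19.28 X=49.38 M=49.89 G=14.03 A=19.21
t=1.51: P=20.09 X=49.18 M=49.88 G=13.88 A=19.16
t=1.88: P=20.87 X=48.99 M=49.87 G=13.74 A=19.12
t=2.26: P=21.68 X=48.79 M=49.86 G=13.59 A=19.07
t=2.64: P=22.48 X=48.58 M=49.85 G=13.45 A=19.03
t=3.01: P=23.26 X=48.39 M=49.84 G=13.31 A=18.98
t=3.39: P=24.05 X=48.19 M=49.83 G=13.17 A=18.94
Read off P at T=3.39: 24.05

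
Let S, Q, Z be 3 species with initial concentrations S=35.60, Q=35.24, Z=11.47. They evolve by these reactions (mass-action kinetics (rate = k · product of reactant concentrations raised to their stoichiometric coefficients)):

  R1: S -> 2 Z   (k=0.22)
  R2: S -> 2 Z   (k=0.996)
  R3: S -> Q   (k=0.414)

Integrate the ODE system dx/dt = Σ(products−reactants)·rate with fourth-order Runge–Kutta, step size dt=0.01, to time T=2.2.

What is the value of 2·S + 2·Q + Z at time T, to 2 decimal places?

Check how each reaction changes W = 2·S + 2·Q + Z (weight of products minus weight of reactants):
R1: S -> 2 Z: (1·2) − (2·1) = 2 − 2 = 0
R2: S -> 2 Z: (1·2) − (2·1) = 2 − 2 = 0
R3: S -> Q: (2·1) − (2·1) = 2 − 2 = 0
Every reaction leaves W unchanged, so W is conserved and no simulation is needed: W(T) = W(0) = 2·35.60 + 2·35.24 + 11.47 = 153.15

Value at T = 153.15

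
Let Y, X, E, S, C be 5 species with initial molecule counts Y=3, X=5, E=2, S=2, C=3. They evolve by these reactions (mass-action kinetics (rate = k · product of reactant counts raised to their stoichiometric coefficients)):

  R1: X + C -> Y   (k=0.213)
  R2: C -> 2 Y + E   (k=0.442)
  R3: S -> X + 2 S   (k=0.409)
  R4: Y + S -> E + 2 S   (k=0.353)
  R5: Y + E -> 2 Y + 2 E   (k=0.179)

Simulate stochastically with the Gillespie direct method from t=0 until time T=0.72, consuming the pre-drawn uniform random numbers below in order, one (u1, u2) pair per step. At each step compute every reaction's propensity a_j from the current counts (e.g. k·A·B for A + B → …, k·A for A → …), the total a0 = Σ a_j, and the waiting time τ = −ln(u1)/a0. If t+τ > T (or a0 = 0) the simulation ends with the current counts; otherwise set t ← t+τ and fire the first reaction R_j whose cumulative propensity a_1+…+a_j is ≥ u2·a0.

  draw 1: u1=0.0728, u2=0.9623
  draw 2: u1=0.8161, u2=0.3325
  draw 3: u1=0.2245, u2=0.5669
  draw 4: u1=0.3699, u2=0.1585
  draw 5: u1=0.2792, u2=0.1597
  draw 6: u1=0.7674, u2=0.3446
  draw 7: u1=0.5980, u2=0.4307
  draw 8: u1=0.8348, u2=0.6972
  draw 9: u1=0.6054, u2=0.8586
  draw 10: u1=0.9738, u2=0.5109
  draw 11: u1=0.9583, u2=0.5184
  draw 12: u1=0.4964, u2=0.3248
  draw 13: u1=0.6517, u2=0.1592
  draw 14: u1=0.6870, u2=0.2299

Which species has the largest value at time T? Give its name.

Dominant species at T: E

t=0.000: Y=3 X=5 E=2 S=2 C=3
Draw 1: a1=3.195, a2=1.326, a3=0.818, a4=2.118, a5=1.074, a0=8.531; τ=−ln(0.0728)/8.531=0.307 → t=0.307; u2·a0=0.9623·8.531=8.209; a1+…+a4=7.457 < 8.209 ≤ a1+…+a5=8.531 → R5 fires; Y=4 X=5 E=3 S=2 C=3
Draw 2: a1=3.195, a2=1.326, a3=0.818, a4=2.824, a5=2.148, a0=10.311; τ=−ln(0.8161)/10.311=0.020 → t=0.327; u2·a0=0.3325·10.311=3.428; a1=3.195 < 3.428 ≤ a1+a2=4.521 → R2 fires; Y=6 X=5 E=4 S=2 C=2
Draw 3: a1=2.130, a2=0.884, a3=0.818, a4=4.236, a5=4.296, a0=12.364; τ=−ln(0.2245)/12.364=0.121 → t=0.448; u2·a0=0.5669·12.364=7.009; a1+…+a3=3.832 < 7.009 ≤ a1+…+a4=8.068 → R4 fires; Y=5 X=5 E=5 S=3 C=2
Draw 4: a1=2.130, a2=0.884, a3=1.227, a4=5.295, a5=4.475, a0=14.011; τ=−ln(0.3699)/14.011=0.071 → t=0.519; u2·a0=0.1585·14.011=2.221; a1=2.130 < 2.221 ≤ a1+a2=3.014 → R2 fires; Y=7 X=5 E=6 S=3 C=1
Draw 5: a1=1.065, a2=0.442, a3=1.227, a4=7.413, a5=7.518, a0=17.665; τ=−ln(0.2792)/17.665=0.072 → t=0.591; u2·a0=0.1597·17.665=2.821; a1+…+a3=2.734 < 2.821 ≤ a1+…+a4=10.147 → R4 fires; Y=6 X=5 E=7 S=4 C=1
Draw 6: a1=1.065, a2=0.442, a3=1.636, a4=8.472, a5=7.518, a0=19.133; τ=−ln(0.7674)/19.133=0.014 → t=0.605; u2·a0=0.3446·19.133=6.593; a1+…+a3=3.143 < 6.593 ≤ a1+…+a4=11.615 → R4 fires; Y=5 X=5 E=8 S=5 C=1
Draw 7: a1=1.065, a2=0.442, a3=2.045, a4=8.825, a5=7.160, a0=19.537; τ=−ln(0.5980)/19.537=0.026 → t=0.631; u2·a0=0.4307·19.537=8.415; a1+…+a3=3.552 < 8.415 ≤ a1+…+a4=12.377 → R4 fires; Y=4 X=5 E=9 S=6 C=1
Draw 8: a1=1.065, a2=0.442, a3=2.454, a4=8.472, a5=6.444, a0=18.877; τ=−ln(0.8348)/18.877=0.010 → t=0.641; u2·a0=0.6972·18.877=13.161; a1+…+a4=12.433 < 13.161 ≤ a1+…+a5=18.877 → R5 fires; Y=5 X=5 E=10 S=6 C=1
Draw 9: a1=1.065, a2=0.442, a3=2.454, a4=10.590, a5=8.950, a0=23.501; τ=−ln(0.6054)/23.501=0.021 → t=0.662; u2·a0=0.8586·23.501=20.178; a1+…+a4=14.551 < 20.178 ≤ a1+…+a5=23.501 → R5 fires; Y=6 X=5 E=11 S=6 C=1
Draw 10: a1=1.065, a2=0.442, a3=2.454, a4=12.708, a5=11.814, a0=28.483; τ=−ln(0.9738)/28.483=0.001 → t=0.663; u2·a0=0.5109·28.483=14.552; a1+…+a3=3.961 < 14.552 ≤ a1+…+a4=16.669 → R4 fires; Y=5 X=5 E=12 S=7 C=1
Draw 11: a1=1.065, a2=0.442, a3=2.863, a4=12.355, a5=10.740, a0=27.465; τ=−ln(0.9583)/27.465=0.002 → t=0.664; u2·a0=0.5184·27.465=14.238; a1+…+a3=4.370 < 14.238 ≤ a1+…+a4=16.725 → R4 fires; Y=4 X=5 E=13 S=8 C=1
Draw 12: a1=1.065, a2=0.442, a3=3.272, a4=11.296, a5=9.308, a0=25.383; τ=−ln(0.4964)/25.383=0.028 → t=0.692; u2·a0=0.3248·25.383=8.244; a1+…+a3=4.779 < 8.244 ≤ a1+…+a4=16.075 → R4 fires; Y=3 X=5 E=14 S=9 C=1
Draw 13: a1=1.065, a2=0.442, a3=3.681, a4=9.531, a5=7.518, a0=22.237; τ=−ln(0.6517)/22.237=0.019 → t=0.711; u2·a0=0.1592·22.237=3.540; a1+a2=1.507 < 3.540 ≤ a1+…+a3=5.188 → R3 fires; Y=3 X=6 E=14 S=10 C=1
Draw 14: a1=1.278, a2=0.442, a3=4.090, a4=10.590, a5=7.518, a0=23.918; τ=−ln(0.6870)/23.918=0.016 → t=0.727 > T=0.72: stop.
At T=0.72: Y=3 X=6 E=14 S=10 C=1; the largest is E.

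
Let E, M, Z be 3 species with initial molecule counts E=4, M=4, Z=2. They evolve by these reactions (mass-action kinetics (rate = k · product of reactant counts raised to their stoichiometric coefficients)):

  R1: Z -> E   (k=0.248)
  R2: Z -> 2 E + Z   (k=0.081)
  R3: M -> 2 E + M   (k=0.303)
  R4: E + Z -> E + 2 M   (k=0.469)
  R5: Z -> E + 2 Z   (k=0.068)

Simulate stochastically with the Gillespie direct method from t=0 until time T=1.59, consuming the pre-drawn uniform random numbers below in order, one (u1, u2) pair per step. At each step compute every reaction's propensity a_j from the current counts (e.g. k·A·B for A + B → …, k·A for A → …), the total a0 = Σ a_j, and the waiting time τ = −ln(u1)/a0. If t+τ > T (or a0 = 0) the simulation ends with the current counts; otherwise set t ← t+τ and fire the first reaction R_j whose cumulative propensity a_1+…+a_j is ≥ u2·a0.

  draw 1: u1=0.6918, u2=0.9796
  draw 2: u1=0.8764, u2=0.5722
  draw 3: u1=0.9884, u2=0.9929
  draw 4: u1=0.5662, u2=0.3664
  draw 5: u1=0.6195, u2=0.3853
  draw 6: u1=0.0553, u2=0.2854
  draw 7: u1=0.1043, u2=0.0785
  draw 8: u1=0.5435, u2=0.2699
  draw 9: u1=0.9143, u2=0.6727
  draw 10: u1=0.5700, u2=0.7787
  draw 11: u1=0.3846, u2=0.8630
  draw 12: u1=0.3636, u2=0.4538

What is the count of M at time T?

M at T = 12

t=0.000: E=4 M=4 Z=2
Draw 1: a1=0.496, a2=0.162, a3=1.212, a4=3.752, a5=0.136, a0=5.758; τ=−ln(0.6918)/5.758=0.064 → t=0.064; u2·a0=0.9796·5.758=5.641; a1+…+a4=5.622 < 5.641 ≤ a1+…+a5=5.758 → R5 fires; E=5 M=4 Z=3
Draw 2: a1=0.744, a2=0.243, a3=1.212, a4=7.035, a5=0.204, a0=9.438; τ=−ln(0.8764)/9.438=0.014 → t=0.078; u2·a0=0.5722·9.438=5.400; a1+…+a3=2.199 < 5.400 ≤ a1+…+a4=9.234 → R4 fires; E=5 M=6 Z=2
Draw 3: a1=0.496, a2=0.162, a3=1.818, a4=4.690, a5=0.136, a0=7.302; τ=−ln(0.9884)/7.302=0.002 → t=0.080; u2·a0=0.9929·7.302=7.250; a1+…+a4=7.166 < 7.250 ≤ a1+…+a5=7.302 → R5 fires; E=6 M=6 Z=3
Draw 4: a1=0.744, a2=0.243, a3=1.818, a4=8.442, a5=0.204, a0=11.451; τ=−ln(0.5662)/11.451=0.050 → t=0.129; u2·a0=0.3664·11.451=4.196; a1+…+a3=2.805 < 4.196 ≤ a1+…+a4=11.247 → R4 fires; E=6 M=8 Z=2
Draw 5: a1=0.496, a2=0.162, a3=2.424, a4=5.628, a5=0.136, a0=8.846; τ=−ln(0.6195)/8.846=0.054 → t=0.183; u2·a0=0.3853·8.846=3.408; a1+…+a3=3.082 < 3.408 ≤ a1+…+a4=8.710 → R4 fires; E=6 M=10 Z=1
Draw 6: a1=0.248, a2=0.081, a3=3.030, a4=2.814, a5=0.068, a0=6.241; τ=−ln(0.0553)/6.241=0.464 → t=0.647; u2·a0=0.2854·6.241=1.781; a1+a2=0.329 < 1.781 ≤ a1+…+a3=3.359 → R3 fires; E=8 M=10 Z=1
Draw 7: a1=0.248, a2=0.081, a3=3.030, a4=3.752, a5=0.068, a0=7.179; τ=−ln(0.1043)/7.179=0.315 → t=0.962; u2·a0=0.0785·7.179=0.564; a1+a2=0.329 < 0.564 ≤ a1+…+a3=3.359 → R3 fires; E=10 M=10 Z=1
Draw 8: a1=0.248, a2=0.081, a3=3.030, a4=4.690, a5=0.068, a0=8.117; τ=−ln(0.5435)/8.117=0.075 → t=1.037; u2·a0=0.2699·8.117=2.191; a1+a2=0.329 < 2.191 ≤ a1+…+a3=3.359 → R3 fires; E=12 M=10 Z=1
Draw 9: a1=0.248, a2=0.081, a3=3.030, a4=5.628, a5=0.068, a0=9.055; τ=−ln(0.9143)/9.055=0.010 → t=1.047; u2·a0=0.6727·9.055=6.091; a1+…+a3=3.359 < 6.091 ≤ a1+…+a4=8.987 → R4 fires; E=12 M=12 Z=0
Draw 10: a1=0.000, a2=0.000, a3=3.636, a4=0.000, a5=0.000, a0=3.636; τ=−ln(0.5700)/3.636=0.155 → t=1.202; u2·a0=0.7787·3.636=2.831; a1+a2=0.000 < 2.831 ≤ a1+…+a3=3.636 → R3 fires; E=14 M=12 Z=0
Draw 11: a1=0.000, a2=0.000, a3=3.636, a4=0.000, a5=0.000, a0=3.636; τ=−ln(0.3846)/3.636=0.263 → t=1.465; u2·a0=0.8630·3.636=3.138; a1+a2=0.000 < 3.138 ≤ a1+…+a3=3.636 → R3 fires; E=16 M=12 Z=0
Draw 12: a1=0.000, a2=0.000, a3=3.636, a4=0.000, a5=0.000, a0=3.636; τ=−ln(0.3636)/3.636=0.278 → t=1.743 > T=1.59: stop.
Read off M at T=1.59: 12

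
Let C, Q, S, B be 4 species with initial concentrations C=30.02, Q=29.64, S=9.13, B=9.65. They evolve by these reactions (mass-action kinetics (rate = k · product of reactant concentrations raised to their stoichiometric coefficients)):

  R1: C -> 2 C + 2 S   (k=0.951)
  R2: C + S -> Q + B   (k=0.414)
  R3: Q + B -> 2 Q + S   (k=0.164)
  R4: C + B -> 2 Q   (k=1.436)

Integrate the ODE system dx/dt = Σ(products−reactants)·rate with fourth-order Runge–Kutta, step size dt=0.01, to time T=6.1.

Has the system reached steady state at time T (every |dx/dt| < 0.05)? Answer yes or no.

RK4 with dt=0.01: 610 steps to T=6.1. Trajectory (selected grid times):
t=0.00: C=30.02 Q=29.64 S=9.13 B=9.65
t=0.68: C=1.04 Q=89.16 S=10.69 B=0.36
t=1.36: C=0.07 Q=91.81 S=11.41 B=0.03
t=2.03: C=0.01 Q=92.01 S=11.48 B=0.00
t=2.71: C=0.00 Q=92.03 S=11.48 B=0.00
t=3.39: C=0.00 Q=92.03 S=11.48 B=0.00
t=4.07: C=0.00 Q=92.03 S=11.48 B=0.00
t=4.74: C=0.00 Q=92.03 S=11.48 B=0.00
t=5.42: C=0.00 Q=92.03 S=11.48 B=0.00
t=6.10: C=0.00 Q=92.03 S=11.48 B=0.00
Rates at T: R1=0.0000, R2=0.0000, R3=0.0000, R4=0.0000
dx/dt at T (Σ net stoichiometry × rate): C=-0.0000, Q=+0.0000, S=+0.0000, B=-0.0000
Largest |dx/dt| is |+0.0000| (Q) < 0.05 → steady.

Steady state at T: yes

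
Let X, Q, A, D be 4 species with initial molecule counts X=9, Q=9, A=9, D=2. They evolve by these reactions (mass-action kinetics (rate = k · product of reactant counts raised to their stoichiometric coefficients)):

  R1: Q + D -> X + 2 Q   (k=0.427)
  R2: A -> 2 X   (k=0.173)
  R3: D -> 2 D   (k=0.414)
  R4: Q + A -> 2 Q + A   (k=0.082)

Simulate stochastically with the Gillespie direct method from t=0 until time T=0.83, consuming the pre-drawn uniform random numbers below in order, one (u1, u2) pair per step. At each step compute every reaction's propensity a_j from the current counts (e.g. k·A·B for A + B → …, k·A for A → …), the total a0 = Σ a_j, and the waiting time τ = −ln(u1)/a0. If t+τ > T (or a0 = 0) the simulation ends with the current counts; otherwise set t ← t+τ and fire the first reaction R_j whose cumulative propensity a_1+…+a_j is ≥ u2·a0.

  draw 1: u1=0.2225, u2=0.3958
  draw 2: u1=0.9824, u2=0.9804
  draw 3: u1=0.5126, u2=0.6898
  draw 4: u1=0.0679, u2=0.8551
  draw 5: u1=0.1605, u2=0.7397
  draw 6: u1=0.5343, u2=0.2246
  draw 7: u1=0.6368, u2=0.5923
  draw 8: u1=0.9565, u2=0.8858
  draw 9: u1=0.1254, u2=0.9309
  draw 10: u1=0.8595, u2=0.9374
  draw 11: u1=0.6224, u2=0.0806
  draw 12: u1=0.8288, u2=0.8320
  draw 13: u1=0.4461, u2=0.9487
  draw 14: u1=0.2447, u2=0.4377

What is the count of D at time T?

t=0.000: X=9 Q=9 A=9 D=2
Draw 1: a1=7.686, a2=1.557, a3=0.828, a4=6.642, a0=16.713; τ=−ln(0.2225)/16.713=0.090 → t=0.090; u2·a0=0.3958·16.713=6.615 ≤ a1=7.686 → R1 fires; X=10 Q=10 A=9 D=1
Draw 2: a1=4.270, a2=1.557, a3=0.414, a4=7.380, a0=13.621; τ=−ln(0.9824)/13.621=0.001 → t=0.091; u2·a0=0.9804·13.621=13.354; a1+…+a3=6.241 < 13.354 ≤ a1+…+a4=13.621 → R4 fires; X=10 Q=11 A=9 D=1
Draw 3: a1=4.697, a2=1.557, a3=0.414, a4=8.118, a0=14.786; τ=−ln(0.5126)/14.786=0.045 → t=0.136; u2·a0=0.6898·14.786=10.199; a1+…+a3=6.668 < 10.199 ≤ a1+…+a4=14.786 → R4 fires; X=10 Q=12 A=9 D=1
Draw 4: a1=5.124, a2=1.557, a3=0.414, a4=8.856, a0=15.951; τ=−ln(0.0679)/15.951=0.169 → t=0.305; u2·a0=0.8551·15.951=13.640; a1+…+a3=7.095 < 13.640 ≤ a1+…+a4=15.951 → R4 fires; X=10 Q=13 A=9 D=1
Draw 5: a1=5.551, a2=1.557, a3=0.414, a4=9.594, a0=17.116; τ=−ln(0.1605)/17.116=0.107 → t=0.412; u2·a0=0.7397·17.116=12.661; a1+…+a3=7.522 < 12.661 ≤ a1+…+a4=17.116 → R4 fires; X=10 Q=14 A=9 D=1
Draw 6: a1=5.978, a2=1.557, a3=0.414, a4=10.332, a0=18.281; τ=−ln(0.5343)/18.281=0.034 → t=0.446; u2·a0=0.2246·18.281=4.106 ≤ a1=5.978 → R1 fires; X=11 Q=15 A=9 D=0
Draw 7: a1=0.000, a2=1.557, a3=0.000, a4=11.070, a0=12.627; τ=−ln(0.6368)/12.627=0.036 → t=0.482; u2·a0=0.5923·12.627=7.479; a1+…+a3=1.557 < 7.479 ≤ a1+…+a4=12.627 → R4 fires; X=11 Q=16 A=9 D=0
Draw 8: a1=0.000, a2=1.557, a3=0.000, a4=11.808, a0=13.365; τ=−ln(0.9565)/13.365=0.003 → t=0.485; u2·a0=0.8858·13.365=11.839; a1+…+a3=1.557 < 11.839 ≤ a1+…+a4=13.365 → R4 fires; X=11 Q=17 A=9 D=0
Draw 9: a1=0.000, a2=1.557, a3=0.000, a4=12.546, a0=14.103; τ=−ln(0.1254)/14.103=0.147 → t=0.633; u2·a0=0.9309·14.103=13.128; a1+…+a3=1.557 < 13.128 ≤ a1+…+a4=14.103 → R4 fires; X=11 Q=18 A=9 D=0
Draw 10: a1=0.000, a2=1.557, a3=0.000, a4=13.284, a0=14.841; τ=−ln(0.8595)/14.841=0.010 → t=0.643; u2·a0=0.9374·14.841=13.912; a1+…+a3=1.557 < 13.912 ≤ a1+…+a4=14.841 → R4 fires; X=11 Q=19 A=9 D=0
Draw 11: a1=0.000, a2=1.557, a3=0.000, a4=14.022, a0=15.579; τ=−ln(0.6224)/15.579=0.030 → t=0.673; u2·a0=0.0806·15.579=1.256; a1=0.000 < 1.256 ≤ a1+a2=1.557 → R2 fires; X=13 Q=19 A=8 D=0
Draw 12: a1=0.000, a2=1.384, a3=0.000, a4=12.464, a0=13.848; τ=−ln(0.8288)/13.848=0.014 → t=0.687; u2·a0=0.8320·13.848=11.522; a1+…+a3=1.384 < 11.522 ≤ a1+…+a4=13.848 → R4 fires; X=13 Q=20 A=8 D=0
Draw 13: a1=0.000, a2=1.384, a3=0.000, a4=13.120, a0=14.504; τ=−ln(0.4461)/14.504=0.056 → t=0.742; u2·a0=0.9487·14.504=13.760; a1+…+a3=1.384 < 13.760 ≤ a1+…+a4=14.504 → R4 fires; X=13 Q=21 A=8 D=0
Draw 14: a1=0.000, a2=1.384, a3=0.000, a4=13.776, a0=15.160; τ=−ln(0.2447)/15.160=0.093 → t=0.835 > T=0.83: stop.
Read off D at T=0.83: 0

D at T = 0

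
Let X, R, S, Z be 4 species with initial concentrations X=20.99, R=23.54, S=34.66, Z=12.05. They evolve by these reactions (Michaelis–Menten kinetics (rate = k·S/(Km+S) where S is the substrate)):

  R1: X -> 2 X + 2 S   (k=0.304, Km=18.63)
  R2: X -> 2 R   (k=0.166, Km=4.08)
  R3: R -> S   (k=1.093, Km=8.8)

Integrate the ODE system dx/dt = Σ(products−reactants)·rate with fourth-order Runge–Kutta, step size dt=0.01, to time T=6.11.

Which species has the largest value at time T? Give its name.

RK4 with dt=0.01: 611 steps to T=6.11. Trajectory (selected grid times):
t=0.00: X=20.99 R=23.54 S=34.66 Z=12.05
t=0.68: X=21.01 R=23.19 S=35.42 Z=12.05
t=1.36: X=21.02 R=22.84 S=36.18 Z=12.05
t=2.04: X=21.04 R=22.49 S=36.93 Z=12.05
t=2.72: X=21.05 R=22.15 S=37.68 Z=12.05
t=3.39: X=21.07 R=21.81 S=38.42 Z=12.05
t=4.07: X=21.08 R=21.47 S=39.17 Z=12.05
t=4.75: X=21.10 R=21.14 S=39.92 Z=12.05
t=5.43: X=21.11 R=20.80 S=40.66 Z=12.05
t=6.11: X=21.13 R=20.47 S=41.40 Z=12.05
At T=6.11: X=21.13 R=20.47 S=41.40 Z=12.05; the largest is S.

Dominant species at T: S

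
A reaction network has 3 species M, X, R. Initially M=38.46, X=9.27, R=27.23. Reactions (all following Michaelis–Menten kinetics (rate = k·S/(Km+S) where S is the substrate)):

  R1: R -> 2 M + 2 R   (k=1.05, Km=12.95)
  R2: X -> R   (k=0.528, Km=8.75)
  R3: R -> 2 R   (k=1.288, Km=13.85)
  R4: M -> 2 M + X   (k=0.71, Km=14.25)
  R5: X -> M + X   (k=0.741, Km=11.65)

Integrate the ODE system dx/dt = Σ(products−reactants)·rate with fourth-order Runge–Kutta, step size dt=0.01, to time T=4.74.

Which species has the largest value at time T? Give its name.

Dominant species at T: M

RK4 with dt=0.01: 474 steps to T=4.74. Trajectory (selected grid times):
t=0.00: M=38.46 X=9.27 R=27.23
t=0.53: M=39.67 X=9.40 R=28.21
t=1.05: M=40.87 X=9.53 R=29.18
t=1.58: M=42.10 X=9.66 R=30.18
t=2.11: M=43.34 X=9.80 R=31.19
t=2.63: M=44.57 X=9.93 R=32.19
t=3.16: M=45.84 X=10.07 R=33.21
t=3.69: M=47.11 X=10.21 R=34.25
t=4.21: M=48.37 X=10.34 R=35.28
t=4.74: M=49.67 X=10.48 R=36.33
At T=4.74: M=49.67 X=10.48 R=36.33; the largest is M.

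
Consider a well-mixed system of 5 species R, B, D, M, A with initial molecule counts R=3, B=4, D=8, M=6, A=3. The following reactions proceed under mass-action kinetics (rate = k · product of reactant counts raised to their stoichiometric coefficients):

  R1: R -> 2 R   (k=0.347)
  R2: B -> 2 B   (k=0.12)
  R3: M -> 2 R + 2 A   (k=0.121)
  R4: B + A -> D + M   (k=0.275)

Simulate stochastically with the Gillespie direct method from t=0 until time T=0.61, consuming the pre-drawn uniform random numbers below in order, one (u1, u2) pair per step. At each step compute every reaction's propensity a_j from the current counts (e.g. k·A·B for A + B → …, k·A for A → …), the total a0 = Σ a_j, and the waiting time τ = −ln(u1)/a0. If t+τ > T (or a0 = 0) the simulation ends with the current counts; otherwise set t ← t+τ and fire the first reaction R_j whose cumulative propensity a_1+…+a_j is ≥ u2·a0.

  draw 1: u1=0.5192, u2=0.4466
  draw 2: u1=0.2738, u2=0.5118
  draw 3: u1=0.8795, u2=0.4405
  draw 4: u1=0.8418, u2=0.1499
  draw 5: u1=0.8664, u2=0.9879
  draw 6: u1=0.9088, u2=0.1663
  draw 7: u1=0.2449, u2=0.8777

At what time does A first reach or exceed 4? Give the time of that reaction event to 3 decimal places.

Threshold first reached at t = 0.450

t=0.000: R=3 B=4 D=8 M=6 A=3
Draw 1: a1=1.041, a2=0.480, a3=0.726, a4=3.300, a0=5.547; τ=−ln(0.5192)/5.547=0.118 → t=0.118; u2·a0=0.4466·5.547=2.477; a1+…+a3=2.247 < 2.477 ≤ a1+…+a4=5.547 → R4 fires; R=3 B=3 D=9 M=7 A=2
Draw 2: a1=1.041, a2=0.360, a3=0.847, a4=1.650, a0=3.898; τ=−ln(0.2738)/3.898=0.332 → t=0.450; u2·a0=0.5118·3.898=1.995; a1+a2=1.401 < 1.995 ≤ a1+…+a3=2.248 → R3 fires; R=5 B=3 D=9 M=6 A=4
Draw 3: a1=1.735, a2=0.360, a3=0.726, a4=3.300, a0=6.121; τ=−ln(0.8795)/6.121=0.021 → t=0.471; u2·a0=0.4405·6.121=2.696; a1+a2=2.095 < 2.696 ≤ a1+…+a3=2.821 → R3 fires; R=7 B=3 D=9 M=5 A=6
Draw 4: a1=2.429, a2=0.360, a3=0.605, a4=4.950, a0=8.344; τ=−ln(0.8418)/8.344=0.021 → t=0.492; u2·a0=0.1499·8.344=1.251 ≤ a1=2.429 → R1 fires; R=8 B=3 D=9 M=5 A=6
Draw 5: a1=2.776, a2=0.360, a3=0.605, a4=4.950, a0=8.691; τ=−ln(0.8664)/8.691=0.017 → t=0.509; u2·a0=0.9879·8.691=8.586; a1+…+a3=3.741 < 8.586 ≤ a1+…+a4=8.691 → R4 fires; R=8 B=2 D=10 M=6 A=5
Draw 6: a1=2.776, a2=0.240, a3=0.726, a4=2.750, a0=6.492; τ=−ln(0.9088)/6.492=0.015 → t=0.523; u2·a0=0.1663·6.492=1.080 ≤ a1=2.776 → R1 fires; R=9 B=2 D=10 M=6 A=5
Draw 7: a1=3.123, a2=0.240, a3=0.726, a4=2.750, a0=6.839; τ=−ln(0.2449)/6.839=0.206 → t=0.729 > T=0.61: stop.
A first becomes ≥ 4 when it reaches 4 at the event at t=0.450.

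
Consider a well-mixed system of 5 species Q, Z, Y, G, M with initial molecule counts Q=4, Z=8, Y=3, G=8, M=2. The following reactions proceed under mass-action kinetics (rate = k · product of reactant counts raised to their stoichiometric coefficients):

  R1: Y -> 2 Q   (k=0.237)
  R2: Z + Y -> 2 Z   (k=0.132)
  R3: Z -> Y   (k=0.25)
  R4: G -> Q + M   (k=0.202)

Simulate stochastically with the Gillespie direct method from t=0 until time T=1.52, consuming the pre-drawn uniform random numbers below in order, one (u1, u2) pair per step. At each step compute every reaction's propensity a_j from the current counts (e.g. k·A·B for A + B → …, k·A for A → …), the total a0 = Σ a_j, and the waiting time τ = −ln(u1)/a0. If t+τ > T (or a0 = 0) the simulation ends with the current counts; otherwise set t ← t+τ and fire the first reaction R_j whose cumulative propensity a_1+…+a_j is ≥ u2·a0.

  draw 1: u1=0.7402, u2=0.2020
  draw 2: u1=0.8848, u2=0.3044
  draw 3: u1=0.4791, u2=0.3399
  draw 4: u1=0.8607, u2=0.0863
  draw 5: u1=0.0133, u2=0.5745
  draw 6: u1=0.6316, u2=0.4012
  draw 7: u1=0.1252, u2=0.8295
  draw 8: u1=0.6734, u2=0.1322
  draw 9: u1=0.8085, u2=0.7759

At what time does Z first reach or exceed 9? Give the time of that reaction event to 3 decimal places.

t=0.000: Q=4 Z=8 Y=3 G=8 M=2
Draw 1: a1=0.711, a2=3.168, a3=2.000, a4=1.616, a0=7.495; τ=−ln(0.7402)/7.495=0.040 → t=0.040; u2·a0=0.2020·7.495=1.514; a1=0.711 < 1.514 ≤ a1+a2=3.879 → R2 fires; Q=4 Z=9 Y=2 G=8 M=2
Draw 2: a1=0.474, a2=2.376, a3=2.250, a4=1.616, a0=6.716; τ=−ln(0.8848)/6.716=0.018 → t=0.058; u2·a0=0.3044·6.716=2.044; a1=0.474 < 2.044 ≤ a1+a2=2.850 → R2 fires; Q=4 Z=10 Y=1 G=8 M=2
Draw 3: a1=0.237, a2=1.320, a3=2.500, a4=1.616, a0=5.673; τ=−ln(0.4791)/5.673=0.130 → t=0.188; u2·a0=0.3399·5.673=1.928; a1+a2=1.557 < 1.928 ≤ a1+…+a3=4.057 → R3 fires; Q=4 Z=9 Y=2 G=8 M=2
Draw 4: a1=0.474, a2=2.376, a3=2.250, a4=1.616, a0=6.716; τ=−ln(0.8607)/6.716=0.022 → t=0.210; u2·a0=0.0863·6.716=0.580; a1=0.474 < 0.580 ≤ a1+a2=2.850 → R2 fires; Q=4 Z=10 Y=1 G=8 M=2
Draw 5: a1=0.237, a2=1.320, a3=2.500, a4=1.616, a0=5.673; τ=−ln(0.0133)/5.673=0.762 → t=0.972; u2·a0=0.5745·5.673=3.259; a1+a2=1.557 < 3.259 ≤ a1+…+a3=4.057 → R3 fires; Q=4 Z=9 Y=2 G=8 M=2
Draw 6: a1=0.474, a2=2.376, a3=2.250, a4=1.616, a0=6.716; τ=−ln(0.6316)/6.716=0.068 → t=1.040; u2·a0=0.4012·6.716=2.694; a1=0.474 < 2.694 ≤ a1+a2=2.850 → R2 fires; Q=4 Z=10 Y=1 G=8 M=2
Draw 7: a1=0.237, a2=1.320, a3=2.500, a4=1.616, a0=5.673; τ=−ln(0.1252)/5.673=0.366 → t=1.407; u2·a0=0.8295·5.673=4.706; a1+…+a3=4.057 < 4.706 ≤ a1+…+a4=5.673 → R4 fires; Q=5 Z=10 Y=1 G=7 M=3
Draw 8: a1=0.237, a2=1.320, a3=2.500, a4=1.414, a0=5.471; τ=−ln(0.6734)/5.471=0.072 → t=1.479; u2·a0=0.1322·5.471=0.723; a1=0.237 < 0.723 ≤ a1+a2=1.557 → R2 fires; Q=5 Z=11 Y=0 G=7 M=3
Draw 9: a1=0.000, a2=0.000, a3=2.750, a4=1.414, a0=4.164; τ=−ln(0.8085)/4.164=0.051 → t=1.530 > T=1.52: stop.
Z first becomes ≥ 9 when it reaches 9 at the event at t=0.040.

Threshold first reached at t = 0.040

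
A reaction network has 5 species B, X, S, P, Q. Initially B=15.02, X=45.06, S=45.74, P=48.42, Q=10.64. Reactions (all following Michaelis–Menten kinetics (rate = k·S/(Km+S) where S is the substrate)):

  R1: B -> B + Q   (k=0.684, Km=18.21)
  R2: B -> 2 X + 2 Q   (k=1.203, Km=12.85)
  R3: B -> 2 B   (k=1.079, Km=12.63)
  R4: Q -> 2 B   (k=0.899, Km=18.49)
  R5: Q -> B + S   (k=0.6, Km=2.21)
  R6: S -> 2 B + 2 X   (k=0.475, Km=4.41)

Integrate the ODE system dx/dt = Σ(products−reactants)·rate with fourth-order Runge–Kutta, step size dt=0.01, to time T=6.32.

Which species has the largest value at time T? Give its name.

Dominant species at T: X

RK4 with dt=0.01: 632 steps to T=6.32. Trajectory (selected grid times):
t=0.00: B=15.02 X=45.06 S=45.74 P=48.42 Q=10.64
t=0.70: B=16.40 X=46.59 S=45.79 P=48.42 Q=11.20
t=1.40: B=17.79 X=48.16 S=45.84 P=48.42 Q=11.80
t=2.11: B=19.23 X=49.78 S=45.89 P=48.42 Q=12.44
t=2.81: B=20.66 X=51.41 S=45.94 P=48.42 Q=13.10
t=3.51: B=22.10 X=53.07 S=46.00 P=48.42 Q=13.79
t=4.21: B=23.56 X=54.76 S=46.06 P=48.42 Q=14.50
t=4.92: B=25.07 X=56.49 S=46.12 P=48.42 Q=15.24
t=5.62: B=26.56 X=58.22 S=46.19 P=48.42 Q=15.99
t=6.32: B=28.07 X=59.97 S=46.25 P=48.42 Q=16.75
At T=6.32: B=28.07 X=59.97 S=46.25 P=48.42 Q=16.75; the largest is X.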